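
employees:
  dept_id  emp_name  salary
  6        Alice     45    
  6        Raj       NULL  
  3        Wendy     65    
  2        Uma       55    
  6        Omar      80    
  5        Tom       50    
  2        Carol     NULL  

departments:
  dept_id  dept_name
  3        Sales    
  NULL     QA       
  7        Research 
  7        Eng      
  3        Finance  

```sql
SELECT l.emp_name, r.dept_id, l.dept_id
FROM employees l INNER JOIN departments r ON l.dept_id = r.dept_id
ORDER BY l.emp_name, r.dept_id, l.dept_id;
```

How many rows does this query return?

2

INNER JOIN keeps only pairs where the ON condition holds.
Matching on l.dept_id = r.dept_id. A NULL in a compared column never satisfies the condition.
- l row (dept_id=6): no match → dropped.
- l row (dept_id=6): no match → dropped.
- l row (dept_id=3): matches 2 r row(s) → 2 output row(s).
- l row (dept_id=2): no match → dropped.
- l row (dept_id=6): no match → dropped.
- l row (dept_id=5): no match → dropped.
- l row (dept_id=2): no match → dropped.
Total: 2 rows.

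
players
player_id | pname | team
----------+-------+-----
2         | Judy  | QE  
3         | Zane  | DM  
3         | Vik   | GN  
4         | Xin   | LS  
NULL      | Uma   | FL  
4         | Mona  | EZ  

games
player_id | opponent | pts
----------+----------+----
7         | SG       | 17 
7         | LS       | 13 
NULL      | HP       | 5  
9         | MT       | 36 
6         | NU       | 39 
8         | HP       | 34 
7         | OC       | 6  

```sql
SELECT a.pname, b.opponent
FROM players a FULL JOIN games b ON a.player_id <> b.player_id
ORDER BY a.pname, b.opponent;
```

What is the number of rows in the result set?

FULL OUTER JOIN keeps every row from both sides; unmatched rows get NULL for the other side's columns.
Matching on a.player_id <> b.player_id. A NULL in a compared column never satisfies the condition.
Matched pairs: 30; unmatched a rows kept: 1; unmatched b rows kept: 1.
Total: 30 matched + 2 padded = 32 rows.

32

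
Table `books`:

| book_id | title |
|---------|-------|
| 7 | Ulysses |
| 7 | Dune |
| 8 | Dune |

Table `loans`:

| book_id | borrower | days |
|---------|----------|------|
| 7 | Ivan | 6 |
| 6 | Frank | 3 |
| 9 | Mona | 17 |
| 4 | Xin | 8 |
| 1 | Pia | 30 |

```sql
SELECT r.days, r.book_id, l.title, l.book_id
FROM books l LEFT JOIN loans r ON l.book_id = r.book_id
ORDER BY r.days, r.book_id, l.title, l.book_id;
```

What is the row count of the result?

3

LEFT JOIN keeps every row from `books`; unmatched rows get NULL for `loans`'s columns.
Matching on l.book_id = r.book_id.
- book_id=7: 1 matching r row(s), so 1 row(s) emitted.
- book_id=7: 1 matching r row(s), so 1 row(s) emitted.
- book_id=8: no r row matches, row kept with r columns NULL.
Total: 2 matched + 1 padded = 3 rows.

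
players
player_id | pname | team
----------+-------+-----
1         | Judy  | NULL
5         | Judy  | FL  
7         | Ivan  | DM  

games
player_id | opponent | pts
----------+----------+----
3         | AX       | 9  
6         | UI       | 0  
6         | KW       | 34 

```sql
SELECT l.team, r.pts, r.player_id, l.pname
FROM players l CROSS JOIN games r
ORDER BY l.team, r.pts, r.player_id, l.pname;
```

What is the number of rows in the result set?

9

CROSS JOIN pairs every row of `players` with every row of `games`: 3 × 3 = 9 rows.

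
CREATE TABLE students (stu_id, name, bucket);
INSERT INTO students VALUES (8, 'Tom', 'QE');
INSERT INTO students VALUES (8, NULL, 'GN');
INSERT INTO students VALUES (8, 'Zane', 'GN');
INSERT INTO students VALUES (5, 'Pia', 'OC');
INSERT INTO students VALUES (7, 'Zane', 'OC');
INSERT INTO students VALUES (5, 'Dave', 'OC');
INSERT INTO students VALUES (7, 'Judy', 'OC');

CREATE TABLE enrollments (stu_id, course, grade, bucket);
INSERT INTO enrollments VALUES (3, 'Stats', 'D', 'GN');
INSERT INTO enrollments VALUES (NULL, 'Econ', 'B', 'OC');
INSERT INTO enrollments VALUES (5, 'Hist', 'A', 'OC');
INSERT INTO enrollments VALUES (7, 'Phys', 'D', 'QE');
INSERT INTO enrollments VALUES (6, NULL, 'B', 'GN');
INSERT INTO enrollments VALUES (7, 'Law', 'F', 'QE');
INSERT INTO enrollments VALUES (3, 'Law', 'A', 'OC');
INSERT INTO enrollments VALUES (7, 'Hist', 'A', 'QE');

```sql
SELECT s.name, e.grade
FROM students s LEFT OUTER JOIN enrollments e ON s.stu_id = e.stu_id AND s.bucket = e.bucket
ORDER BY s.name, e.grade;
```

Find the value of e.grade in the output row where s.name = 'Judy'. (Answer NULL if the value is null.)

LEFT JOIN keeps every row from `students`; unmatched rows get NULL for `enrollments`'s columns.
Matching on s.stu_id = e.stu_id AND s.bucket = e.bucket. A NULL in a compared column never satisfies the condition.
Matched pairs: 2; unmatched s rows kept: 5.

NULL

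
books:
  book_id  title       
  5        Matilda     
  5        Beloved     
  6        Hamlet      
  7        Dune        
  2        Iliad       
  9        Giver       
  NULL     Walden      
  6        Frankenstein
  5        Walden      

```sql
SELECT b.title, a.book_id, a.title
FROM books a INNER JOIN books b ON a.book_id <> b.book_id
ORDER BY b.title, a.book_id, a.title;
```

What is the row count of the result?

INNER JOIN keeps only pairs where the ON condition holds.
Matching on a.book_id <> b.book_id. A NULL in a compared column never satisfies the condition.
- book_id=5: 5 matching b row(s), so 5 row(s) emitted.
- book_id=5: 5 matching b row(s), so 5 row(s) emitted.
- book_id=6: 6 matching b row(s), so 6 row(s) emitted.
- book_id=7: 7 matching b row(s), so 7 row(s) emitted.
- book_id=2: 7 matching b row(s), so 7 row(s) emitted.
- book_id=9: 7 matching b row(s), so 7 row(s) emitted.
- book_id=NULL: no matching b row, dropped.
- book_id=6: 6 matching b row(s), so 6 row(s) emitted.
- book_id=5: 5 matching b row(s), so 5 row(s) emitted.
Total: 48 rows.

48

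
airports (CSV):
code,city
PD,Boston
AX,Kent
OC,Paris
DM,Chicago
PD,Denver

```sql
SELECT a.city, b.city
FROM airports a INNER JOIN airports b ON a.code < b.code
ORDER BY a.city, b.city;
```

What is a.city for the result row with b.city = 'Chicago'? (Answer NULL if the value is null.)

Kent

INNER JOIN keeps only pairs where the ON condition holds.
Matching on a.code < b.code.
Matched pairs: 9.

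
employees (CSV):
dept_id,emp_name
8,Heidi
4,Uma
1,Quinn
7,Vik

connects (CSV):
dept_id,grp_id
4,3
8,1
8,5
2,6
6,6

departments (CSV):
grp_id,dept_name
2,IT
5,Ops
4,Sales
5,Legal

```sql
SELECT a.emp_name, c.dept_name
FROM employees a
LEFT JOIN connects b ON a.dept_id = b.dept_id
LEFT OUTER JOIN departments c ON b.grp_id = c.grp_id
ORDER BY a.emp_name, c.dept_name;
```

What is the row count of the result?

6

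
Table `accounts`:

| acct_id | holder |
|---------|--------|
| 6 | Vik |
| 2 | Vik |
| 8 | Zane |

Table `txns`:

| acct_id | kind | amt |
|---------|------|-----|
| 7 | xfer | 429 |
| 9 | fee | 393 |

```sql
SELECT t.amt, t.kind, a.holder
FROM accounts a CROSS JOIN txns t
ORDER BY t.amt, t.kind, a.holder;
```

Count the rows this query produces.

CROSS JOIN pairs every row of `accounts` with every row of `txns`: 3 × 2 = 6 rows.

6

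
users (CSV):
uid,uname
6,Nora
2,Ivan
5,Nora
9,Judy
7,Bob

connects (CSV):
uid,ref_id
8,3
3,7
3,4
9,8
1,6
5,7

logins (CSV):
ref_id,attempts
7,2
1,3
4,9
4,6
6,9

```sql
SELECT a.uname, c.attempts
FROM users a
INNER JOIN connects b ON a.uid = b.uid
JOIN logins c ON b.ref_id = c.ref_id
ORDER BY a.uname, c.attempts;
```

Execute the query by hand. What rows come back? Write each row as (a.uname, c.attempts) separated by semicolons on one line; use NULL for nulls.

Step 1 — a INNER JOIN b on uid → 2 row(s).
Then INNER JOIN `logins c` on ref_id: keep only rows whose b.ref_id appears in c.

(Nora, 2)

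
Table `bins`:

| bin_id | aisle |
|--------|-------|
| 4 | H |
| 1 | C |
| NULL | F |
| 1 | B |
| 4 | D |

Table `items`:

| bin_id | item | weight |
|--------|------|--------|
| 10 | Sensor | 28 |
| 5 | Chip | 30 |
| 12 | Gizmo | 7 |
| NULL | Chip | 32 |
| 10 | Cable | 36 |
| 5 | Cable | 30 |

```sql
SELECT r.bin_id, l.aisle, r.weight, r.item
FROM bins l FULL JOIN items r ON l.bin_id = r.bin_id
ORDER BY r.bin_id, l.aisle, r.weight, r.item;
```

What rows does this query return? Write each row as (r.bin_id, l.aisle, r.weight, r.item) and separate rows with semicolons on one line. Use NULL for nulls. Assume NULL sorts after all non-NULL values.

FULL OUTER JOIN keeps every row from both sides; unmatched rows get NULL for the other side's columns.
Matching on l.bin_id = r.bin_id. A NULL in a compared column never satisfies the condition.
- l row (bin_id=4): no match → kept, r columns NULL.
- l row (bin_id=1): no match → kept, r columns NULL.
- l row (bin_id=NULL): no match → kept, r columns NULL.
- l row (bin_id=1): no match → kept, r columns NULL.
- l row (bin_id=4): no match → kept, r columns NULL.
- plus 6 unmatched r row(s), each kept with NULL l columns.

(5, NULL, 30, Cable); (5, NULL, 30, Chip); (10, NULL, 28, Sensor); (10, NULL, 36, Cable); (12, NULL, 7, Gizmo); (NULL, B, NULL, NULL); (NULL, C, NULL, NULL); (NULL, D, NULL, NULL); (NULL, F, NULL, NULL); (NULL, H, NULL, NULL); (NULL, NULL, 32, Chip)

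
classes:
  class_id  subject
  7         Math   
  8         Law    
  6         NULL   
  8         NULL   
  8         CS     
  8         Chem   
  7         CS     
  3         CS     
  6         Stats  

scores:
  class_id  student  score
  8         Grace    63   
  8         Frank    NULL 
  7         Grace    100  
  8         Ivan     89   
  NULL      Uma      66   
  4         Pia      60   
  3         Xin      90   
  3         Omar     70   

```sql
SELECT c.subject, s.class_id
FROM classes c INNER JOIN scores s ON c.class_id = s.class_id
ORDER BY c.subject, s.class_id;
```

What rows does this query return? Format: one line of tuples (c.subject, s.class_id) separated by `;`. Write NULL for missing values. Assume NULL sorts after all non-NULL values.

(CS, 3); (CS, 3); (CS, 7); (CS, 8); (CS, 8); (CS, 8); (Chem, 8); (Chem, 8); (Chem, 8); (Law, 8); (Law, 8); (Law, 8); (Math, 7); (NULL, 8); (NULL, 8); (NULL, 8)

INNER JOIN keeps only pairs where the ON condition holds.
Matching on c.class_id = s.class_id. A NULL in a compared column never satisfies the condition.
- c row (class_id=7): matches 1 s row(s) → 1 output row(s).
- c row (class_id=8): matches 3 s row(s) → 3 output row(s).
- c row (class_id=6): no match → dropped.
- c row (class_id=8): matches 3 s row(s) → 3 output row(s).
- c row (class_id=8): matches 3 s row(s) → 3 output row(s).
- c row (class_id=8): matches 3 s row(s) → 3 output row(s).
- c row (class_id=7): matches 1 s row(s) → 1 output row(s).
- c row (class_id=3): matches 2 s row(s) → 2 output row(s).
- c row (class_id=6): no match → dropped.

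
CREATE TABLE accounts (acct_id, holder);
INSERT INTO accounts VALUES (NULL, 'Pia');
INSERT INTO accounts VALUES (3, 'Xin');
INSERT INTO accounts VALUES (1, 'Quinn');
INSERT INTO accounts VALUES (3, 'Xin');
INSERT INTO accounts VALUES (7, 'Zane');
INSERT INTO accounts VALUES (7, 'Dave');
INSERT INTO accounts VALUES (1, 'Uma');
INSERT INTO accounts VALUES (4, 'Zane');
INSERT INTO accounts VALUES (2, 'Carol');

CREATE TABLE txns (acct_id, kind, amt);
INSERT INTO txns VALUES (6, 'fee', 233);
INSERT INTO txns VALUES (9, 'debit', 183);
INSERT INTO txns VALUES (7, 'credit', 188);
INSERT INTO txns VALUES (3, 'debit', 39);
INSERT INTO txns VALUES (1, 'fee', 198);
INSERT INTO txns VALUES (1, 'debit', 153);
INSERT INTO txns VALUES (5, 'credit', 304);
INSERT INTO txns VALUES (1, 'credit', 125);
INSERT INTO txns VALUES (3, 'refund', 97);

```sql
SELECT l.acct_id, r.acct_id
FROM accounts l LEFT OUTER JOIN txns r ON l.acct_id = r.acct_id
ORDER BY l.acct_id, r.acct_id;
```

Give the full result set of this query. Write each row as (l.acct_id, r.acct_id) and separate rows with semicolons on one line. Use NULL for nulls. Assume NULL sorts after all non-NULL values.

(1, 1); (1, 1); (1, 1); (1, 1); (1, 1); (1, 1); (2, NULL); (3, 3); (3, 3); (3, 3); (3, 3); (4, NULL); (7, 7); (7, 7); (NULL, NULL)

LEFT JOIN keeps every row from `accounts`; unmatched rows get NULL for `txns`'s columns.
Matching on l.acct_id = r.acct_id. A NULL in a compared column never satisfies the condition.
- l[0] acct_id=NULL → no match; kept with NULLs on the r side.
- l[1] acct_id=3 → 2 match(es) in r → 2 row(s).
- l[2] acct_id=1 → 3 match(es) in r → 3 row(s).
- l[3] acct_id=3 → 2 match(es) in r → 2 row(s).
- l[4] acct_id=7 → 1 match(es) in r → 1 row(s).
- l[5] acct_id=7 → 1 match(es) in r → 1 row(s).
- l[6] acct_id=1 → 3 match(es) in r → 3 row(s).
- l[7] acct_id=4 → no match; kept with NULLs on the r side.
- l[8] acct_id=2 → no match; kept with NULLs on the r side.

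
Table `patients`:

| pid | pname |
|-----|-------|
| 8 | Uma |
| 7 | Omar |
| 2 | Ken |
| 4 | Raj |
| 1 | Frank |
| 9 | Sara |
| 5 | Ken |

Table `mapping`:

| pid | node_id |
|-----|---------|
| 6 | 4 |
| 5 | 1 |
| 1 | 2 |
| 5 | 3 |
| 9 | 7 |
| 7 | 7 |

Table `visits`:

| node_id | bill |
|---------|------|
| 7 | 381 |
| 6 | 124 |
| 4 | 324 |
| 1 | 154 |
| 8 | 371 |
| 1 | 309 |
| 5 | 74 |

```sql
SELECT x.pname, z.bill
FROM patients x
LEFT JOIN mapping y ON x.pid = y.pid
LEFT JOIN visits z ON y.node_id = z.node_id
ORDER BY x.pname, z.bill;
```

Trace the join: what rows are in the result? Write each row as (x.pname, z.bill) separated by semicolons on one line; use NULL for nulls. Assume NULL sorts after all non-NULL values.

Joins associate left-to-right: patients LEFT JOIN mapping on pid gives 8 intermediate row(s).
Then LEFT JOIN `visits z` on node_id: each of those 8 rows is kept; rows whose y.node_id has no match in z get NULL for z's columns.

(Frank, NULL); (Ken, 154); (Ken, 309); (Ken, NULL); (Ken, NULL); (Omar, 381); (Raj, NULL); (Sara, 381); (Uma, NULL)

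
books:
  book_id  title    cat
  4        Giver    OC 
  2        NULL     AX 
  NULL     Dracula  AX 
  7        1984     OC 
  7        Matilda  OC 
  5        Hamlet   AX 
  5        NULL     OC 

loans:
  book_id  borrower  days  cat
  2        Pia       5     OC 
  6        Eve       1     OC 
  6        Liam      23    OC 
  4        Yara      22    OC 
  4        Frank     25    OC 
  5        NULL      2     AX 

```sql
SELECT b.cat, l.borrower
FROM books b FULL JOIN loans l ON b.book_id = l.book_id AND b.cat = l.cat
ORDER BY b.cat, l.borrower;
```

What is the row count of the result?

11

FULL OUTER JOIN keeps every row from both sides; unmatched rows get NULL for the other side's columns.
Matching on b.book_id = l.book_id AND b.cat = l.cat. A NULL in a compared column never satisfies the condition.
- b (book_id=4, cat=OC) pairs with 2 row(s) of l.
- b (book_id=2, cat=AX) has no partner → padded with NULL.
- b (book_id=NULL, cat=AX) has no partner → padded with NULL.
- b (book_id=7, cat=OC) has no partner → padded with NULL.
- b (book_id=7, cat=OC) has no partner → padded with NULL.
- b (book_id=5, cat=AX) pairs with 1 row(s) of l.
- b (book_id=5, cat=OC) has no partner → padded with NULL.
- 3 l row(s) had no b match → kept, b columns NULL.
Total: 3 matched + 8 padded = 11 rows.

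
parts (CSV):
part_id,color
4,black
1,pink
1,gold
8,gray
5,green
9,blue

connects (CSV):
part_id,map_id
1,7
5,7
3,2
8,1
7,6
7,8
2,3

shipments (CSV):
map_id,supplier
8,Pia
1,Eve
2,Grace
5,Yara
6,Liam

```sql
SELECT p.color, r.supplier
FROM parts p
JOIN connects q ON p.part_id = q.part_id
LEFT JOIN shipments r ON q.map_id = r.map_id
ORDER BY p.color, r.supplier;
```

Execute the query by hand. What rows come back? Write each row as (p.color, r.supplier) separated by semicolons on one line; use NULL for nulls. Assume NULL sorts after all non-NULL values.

Evaluate left to right. First `parts p INNER JOIN connects q` on part_id: 4 row(s).
Then LEFT JOIN `shipments r` on map_id: each of those 4 rows is kept; rows whose q.map_id has no match in r get NULL for r's columns.

(gold, NULL); (gray, Eve); (green, NULL); (pink, NULL)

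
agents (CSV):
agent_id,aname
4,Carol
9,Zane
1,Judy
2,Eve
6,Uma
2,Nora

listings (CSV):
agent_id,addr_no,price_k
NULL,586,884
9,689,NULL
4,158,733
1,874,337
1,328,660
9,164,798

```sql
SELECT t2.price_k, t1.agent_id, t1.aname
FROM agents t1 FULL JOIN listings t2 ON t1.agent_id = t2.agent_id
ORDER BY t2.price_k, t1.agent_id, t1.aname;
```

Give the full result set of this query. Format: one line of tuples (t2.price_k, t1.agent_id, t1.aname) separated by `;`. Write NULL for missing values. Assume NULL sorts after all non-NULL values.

FULL OUTER JOIN keeps every row from both sides; unmatched rows get NULL for the other side's columns.
Matching on t1.agent_id = t2.agent_id. A NULL in a compared column never satisfies the condition.
- t1 (agent_id=4) pairs with 1 row(s) of t2.
- t1 (agent_id=9) pairs with 2 row(s) of t2.
- t1 (agent_id=1) pairs with 2 row(s) of t2.
- t1 (agent_id=2) has no partner → padded with NULL.
- t1 (agent_id=6) has no partner → padded with NULL.
- t1 (agent_id=2) has no partner → padded with NULL.
- 1 row(s) from t2 found no t1 partner → padded with NULL.
After projecting and ordering:
t2.price_k | t1.agent_id | t1.aname
337 | 1 | Judy
660 | 1 | Judy
733 | 4 | Carol
798 | 9 | Zane
884 | NULL | NULL
NULL | 2 | Eve
NULL | 2 | Nora
NULL | 6 | Uma
NULL | 9 | Zane

(337, 1, Judy); (660, 1, Judy); (733, 4, Carol); (798, 9, Zane); (884, NULL, NULL); (NULL, 2, Eve); (NULL, 2, Nora); (NULL, 6, Uma); (NULL, 9, Zane)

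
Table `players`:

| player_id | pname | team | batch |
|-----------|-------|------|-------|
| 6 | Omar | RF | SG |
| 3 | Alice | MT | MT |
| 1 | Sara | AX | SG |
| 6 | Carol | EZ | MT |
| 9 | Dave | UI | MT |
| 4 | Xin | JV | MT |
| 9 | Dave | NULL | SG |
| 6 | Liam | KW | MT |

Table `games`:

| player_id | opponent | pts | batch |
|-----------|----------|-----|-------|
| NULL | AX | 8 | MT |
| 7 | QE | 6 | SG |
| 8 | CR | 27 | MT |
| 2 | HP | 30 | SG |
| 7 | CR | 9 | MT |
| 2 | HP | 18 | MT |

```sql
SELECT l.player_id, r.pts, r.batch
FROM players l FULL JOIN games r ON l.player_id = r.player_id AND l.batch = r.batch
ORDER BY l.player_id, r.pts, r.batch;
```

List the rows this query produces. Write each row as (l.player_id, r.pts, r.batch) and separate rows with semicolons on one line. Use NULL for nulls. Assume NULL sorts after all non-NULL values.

(1, NULL, NULL); (3, NULL, NULL); (4, NULL, NULL); (6, NULL, NULL); (6, NULL, NULL); (6, NULL, NULL); (9, NULL, NULL); (9, NULL, NULL); (NULL, 6, SG); (NULL, 8, MT); (NULL, 9, MT); (NULL, 18, MT); (NULL, 27, MT); (NULL, 30, SG)

FULL OUTER JOIN keeps every row from both sides; unmatched rows get NULL for the other side's columns.
Matching on l.player_id = r.player_id AND l.batch = r.batch. A NULL in a compared column never satisfies the condition.
- l (player_id=6, batch=SG) has no partner → padded with NULL.
- l (player_id=3, batch=MT) has no partner → padded with NULL.
- l (player_id=1, batch=SG) has no partner → padded with NULL.
- l (player_id=6, batch=MT) has no partner → padded with NULL.
- l (player_id=9, batch=MT) has no partner → padded with NULL.
- l (player_id=4, batch=MT) has no partner → padded with NULL.
- l (player_id=9, batch=SG) has no partner → padded with NULL.
- l (player_id=6, batch=MT) has no partner → padded with NULL.
- plus 6 unmatched r row(s), each kept with NULL l columns.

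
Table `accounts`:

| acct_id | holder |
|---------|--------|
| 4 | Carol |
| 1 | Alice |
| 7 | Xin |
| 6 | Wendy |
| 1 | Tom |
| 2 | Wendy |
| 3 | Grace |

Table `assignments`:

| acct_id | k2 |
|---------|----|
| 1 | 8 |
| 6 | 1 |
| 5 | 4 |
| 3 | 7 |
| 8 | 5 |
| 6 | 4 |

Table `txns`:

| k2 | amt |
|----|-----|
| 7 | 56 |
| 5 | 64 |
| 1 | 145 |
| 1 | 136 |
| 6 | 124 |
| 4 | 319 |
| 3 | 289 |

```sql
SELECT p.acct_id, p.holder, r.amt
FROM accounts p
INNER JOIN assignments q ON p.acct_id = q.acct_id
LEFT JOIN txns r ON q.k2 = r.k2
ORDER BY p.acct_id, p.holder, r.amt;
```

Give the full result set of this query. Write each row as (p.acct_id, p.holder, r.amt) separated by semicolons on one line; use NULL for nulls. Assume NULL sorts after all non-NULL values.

Joins associate left-to-right: accounts INNER JOIN assignments on acct_id gives 5 intermediate row(s).
Then LEFT JOIN `txns r` on k2: each of those 5 rows is kept; rows whose q.k2 has no match in r get NULL for r's columns.

(1, Alice, NULL); (1, Tom, NULL); (3, Grace, 56); (6, Wendy, 136); (6, Wendy, 145); (6, Wendy, 319)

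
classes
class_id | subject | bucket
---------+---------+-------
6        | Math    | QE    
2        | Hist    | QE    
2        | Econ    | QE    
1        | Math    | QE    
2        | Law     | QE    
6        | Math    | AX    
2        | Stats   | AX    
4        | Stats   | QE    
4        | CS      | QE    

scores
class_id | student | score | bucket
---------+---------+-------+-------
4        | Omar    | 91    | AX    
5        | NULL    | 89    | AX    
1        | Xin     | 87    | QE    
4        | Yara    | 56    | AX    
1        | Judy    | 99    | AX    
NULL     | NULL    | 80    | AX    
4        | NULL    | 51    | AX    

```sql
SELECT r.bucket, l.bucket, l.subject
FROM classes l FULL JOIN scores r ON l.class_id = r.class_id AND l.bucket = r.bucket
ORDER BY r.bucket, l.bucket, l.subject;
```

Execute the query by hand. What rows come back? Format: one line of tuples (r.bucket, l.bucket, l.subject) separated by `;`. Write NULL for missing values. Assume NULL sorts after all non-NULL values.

FULL OUTER JOIN keeps every row from both sides; unmatched rows get NULL for the other side's columns.
Matching on l.class_id = r.class_id AND l.bucket = r.bucket. A NULL in a compared column never satisfies the condition.
- l row (class_id=6, bucket=QE): no match → kept, r columns NULL.
- l row (class_id=2, bucket=QE): no match → kept, r columns NULL.
- l row (class_id=2, bucket=QE): no match → kept, r columns NULL.
- l row (class_id=1, bucket=QE): matches 1 r row(s) → 1 output row(s).
- l row (class_id=2, bucket=QE): no match → kept, r columns NULL.
- l row (class_id=6, bucket=AX): no match → kept, r columns NULL.
- l row (class_id=2, bucket=AX): no match → kept, r columns NULL.
- l row (class_id=4, bucket=QE): no match → kept, r columns NULL.
- l row (class_id=4, bucket=QE): no match → kept, r columns NULL.
- 6 r row(s) had no l match → kept, l columns NULL.

(AX, NULL, NULL); (AX, NULL, NULL); (AX, NULL, NULL); (AX, NULL, NULL); (AX, NULL, NULL); (AX, NULL, NULL); (QE, QE, Math); (NULL, AX, Math); (NULL, AX, Stats); (NULL, QE, CS); (NULL, QE, Econ); (NULL, QE, Hist); (NULL, QE, Law); (NULL, QE, Math); (NULL, QE, Stats)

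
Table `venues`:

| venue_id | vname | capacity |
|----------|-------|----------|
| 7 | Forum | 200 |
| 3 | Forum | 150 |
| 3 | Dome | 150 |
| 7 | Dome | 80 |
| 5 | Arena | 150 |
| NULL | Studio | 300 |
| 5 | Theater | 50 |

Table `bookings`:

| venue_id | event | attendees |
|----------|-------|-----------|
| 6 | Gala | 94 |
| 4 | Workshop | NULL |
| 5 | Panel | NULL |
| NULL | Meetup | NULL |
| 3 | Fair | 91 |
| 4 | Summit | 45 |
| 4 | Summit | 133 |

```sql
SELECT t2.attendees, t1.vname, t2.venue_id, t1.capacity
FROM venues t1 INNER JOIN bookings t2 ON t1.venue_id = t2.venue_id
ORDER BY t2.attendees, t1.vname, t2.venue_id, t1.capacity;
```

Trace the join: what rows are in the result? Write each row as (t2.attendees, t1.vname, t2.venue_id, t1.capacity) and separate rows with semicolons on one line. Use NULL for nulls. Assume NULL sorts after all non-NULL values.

(91, Dome, 3, 150); (91, Forum, 3, 150); (NULL, Arena, 5, 150); (NULL, Theater, 5, 50)

INNER JOIN keeps only pairs where the ON condition holds.
Matching on t1.venue_id = t2.venue_id. A NULL in a compared column never satisfies the condition.
- t1 row (venue_id=7): no match → dropped.
- t1 row (venue_id=3): matches 1 t2 row(s) → 1 output row(s).
- t1 row (venue_id=3): matches 1 t2 row(s) → 1 output row(s).
- t1 row (venue_id=7): no match → dropped.
- t1 row (venue_id=5): matches 1 t2 row(s) → 1 output row(s).
- t1 row (venue_id=NULL): no match → dropped.
- t1 row (venue_id=5): matches 1 t2 row(s) → 1 output row(s).
After projecting and ordering:
t2.attendees | t1.vname | t2.venue_id | t1.capacity
91 | Dome | 3 | 150
91 | Forum | 3 | 150
NULL | Arena | 5 | 150
NULL | Theater | 5 | 50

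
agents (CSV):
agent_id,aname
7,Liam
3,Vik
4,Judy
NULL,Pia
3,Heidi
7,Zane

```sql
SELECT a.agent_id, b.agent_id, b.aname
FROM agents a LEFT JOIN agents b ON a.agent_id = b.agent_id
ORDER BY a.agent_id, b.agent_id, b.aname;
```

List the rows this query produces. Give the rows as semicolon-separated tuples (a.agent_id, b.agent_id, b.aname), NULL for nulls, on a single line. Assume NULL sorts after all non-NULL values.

LEFT JOIN keeps every row from `agents a`; unmatched rows get NULL for `agents b`'s columns.
Matching on a.agent_id = b.agent_id. A NULL in a compared column never satisfies the condition.
- a (agent_id=7) pairs with 2 row(s) of b.
- a (agent_id=3) pairs with 2 row(s) of b.
- a (agent_id=4) pairs with 1 row(s) of b.
- a (agent_id=NULL) has no partner → padded with NULL.
- a (agent_id=3) pairs with 2 row(s) of b.
- a (agent_id=7) pairs with 2 row(s) of b.
After projecting and ordering:
a.agent_id | b.agent_id | b.aname
3 | 3 | Heidi
3 | 3 | Heidi
3 | 3 | Vik
3 | 3 | Vik
4 | 4 | Judy
7 | 7 | Liam
7 | 7 | Liam
7 | 7 | Zane
7 | 7 | Zane
NULL | NULL | NULL

(3, 3, Heidi); (3, 3, Heidi); (3, 3, Vik); (3, 3, Vik); (4, 4, Judy); (7, 7, Liam); (7, 7, Liam); (7, 7, Zane); (7, 7, Zane); (NULL, NULL, NULL)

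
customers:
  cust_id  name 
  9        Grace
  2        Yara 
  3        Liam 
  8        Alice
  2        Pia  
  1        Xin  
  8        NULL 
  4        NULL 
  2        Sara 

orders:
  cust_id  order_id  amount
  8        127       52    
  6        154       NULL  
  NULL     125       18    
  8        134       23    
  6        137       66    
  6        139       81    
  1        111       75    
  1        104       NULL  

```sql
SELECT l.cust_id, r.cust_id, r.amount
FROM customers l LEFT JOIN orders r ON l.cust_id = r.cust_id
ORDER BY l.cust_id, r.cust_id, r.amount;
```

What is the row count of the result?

12

LEFT JOIN keeps every row from `customers`; unmatched rows get NULL for `orders`'s columns.
Matching on l.cust_id = r.cust_id. A NULL in a compared column never satisfies the condition.
- l row (cust_id=9): no match → kept, r columns NULL.
- l row (cust_id=2): no match → kept, r columns NULL.
- l row (cust_id=3): no match → kept, r columns NULL.
- l row (cust_id=8): matches 2 r row(s) → 2 output row(s).
- l row (cust_id=2): no match → kept, r columns NULL.
- l row (cust_id=1): matches 2 r row(s) → 2 output row(s).
- l row (cust_id=8): matches 2 r row(s) → 2 output row(s).
- l row (cust_id=4): no match → kept, r columns NULL.
- l row (cust_id=2): no match → kept, r columns NULL.
Total: 6 matched + 6 padded = 12 rows.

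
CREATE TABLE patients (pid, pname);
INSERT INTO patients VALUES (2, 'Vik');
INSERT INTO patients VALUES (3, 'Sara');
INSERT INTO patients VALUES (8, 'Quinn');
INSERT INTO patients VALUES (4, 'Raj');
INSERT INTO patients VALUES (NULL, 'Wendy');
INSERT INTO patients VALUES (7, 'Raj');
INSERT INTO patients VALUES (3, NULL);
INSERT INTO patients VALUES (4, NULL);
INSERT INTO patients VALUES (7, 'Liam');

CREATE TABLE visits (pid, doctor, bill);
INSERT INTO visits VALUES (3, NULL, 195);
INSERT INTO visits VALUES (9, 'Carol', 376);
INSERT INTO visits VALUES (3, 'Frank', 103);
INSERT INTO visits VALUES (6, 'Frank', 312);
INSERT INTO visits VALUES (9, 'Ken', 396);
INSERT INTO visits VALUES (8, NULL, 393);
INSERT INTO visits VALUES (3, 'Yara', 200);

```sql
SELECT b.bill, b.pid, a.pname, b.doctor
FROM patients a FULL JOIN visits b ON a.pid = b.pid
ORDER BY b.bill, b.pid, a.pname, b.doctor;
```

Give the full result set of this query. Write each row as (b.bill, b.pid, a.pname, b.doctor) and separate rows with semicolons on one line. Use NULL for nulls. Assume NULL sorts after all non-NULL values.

(103, 3, Sara, Frank); (103, 3, NULL, Frank); (195, 3, Sara, NULL); (195, 3, NULL, NULL); (200, 3, Sara, Yara); (200, 3, NULL, Yara); (312, 6, NULL, Frank); (376, 9, NULL, Carol); (393, 8, Quinn, NULL); (396, 9, NULL, Ken); (NULL, NULL, Liam, NULL); (NULL, NULL, Raj, NULL); (NULL, NULL, Raj, NULL); (NULL, NULL, Vik, NULL); (NULL, NULL, Wendy, NULL); (NULL, NULL, NULL, NULL)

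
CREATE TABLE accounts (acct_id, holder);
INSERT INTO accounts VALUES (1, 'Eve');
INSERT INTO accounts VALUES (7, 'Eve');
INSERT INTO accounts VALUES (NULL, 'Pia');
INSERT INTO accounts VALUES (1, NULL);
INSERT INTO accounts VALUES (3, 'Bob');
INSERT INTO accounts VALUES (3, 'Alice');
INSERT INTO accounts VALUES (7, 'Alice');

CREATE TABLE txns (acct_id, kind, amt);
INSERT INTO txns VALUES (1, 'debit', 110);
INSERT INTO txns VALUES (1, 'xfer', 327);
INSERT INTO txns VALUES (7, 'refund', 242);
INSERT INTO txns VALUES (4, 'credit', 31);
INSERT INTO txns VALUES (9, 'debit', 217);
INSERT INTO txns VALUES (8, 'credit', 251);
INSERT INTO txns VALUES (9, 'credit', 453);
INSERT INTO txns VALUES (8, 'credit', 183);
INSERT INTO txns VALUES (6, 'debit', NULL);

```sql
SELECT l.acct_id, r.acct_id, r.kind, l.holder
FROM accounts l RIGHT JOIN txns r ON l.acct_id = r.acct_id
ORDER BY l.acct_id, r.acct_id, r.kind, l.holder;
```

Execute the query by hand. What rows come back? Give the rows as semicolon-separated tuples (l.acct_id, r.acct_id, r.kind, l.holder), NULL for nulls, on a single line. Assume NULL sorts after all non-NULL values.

(1, 1, debit, Eve); (1, 1, debit, NULL); (1, 1, xfer, Eve); (1, 1, xfer, NULL); (7, 7, refund, Alice); (7, 7, refund, Eve); (NULL, 4, credit, NULL); (NULL, 6, debit, NULL); (NULL, 8, credit, NULL); (NULL, 8, credit, NULL); (NULL, 9, credit, NULL); (NULL, 9, debit, NULL)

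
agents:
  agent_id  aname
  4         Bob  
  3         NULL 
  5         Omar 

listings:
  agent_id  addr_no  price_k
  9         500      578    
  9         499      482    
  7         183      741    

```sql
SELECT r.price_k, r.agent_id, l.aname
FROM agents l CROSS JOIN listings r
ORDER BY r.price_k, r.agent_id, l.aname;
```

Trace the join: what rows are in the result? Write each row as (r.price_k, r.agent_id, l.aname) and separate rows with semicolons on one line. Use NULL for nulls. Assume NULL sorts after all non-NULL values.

CROSS JOIN pairs every row of `agents` with every row of `listings`: 3 × 3 = 9 rows.
After projecting and ordering:
r.price_k | r.agent_id | l.aname
482 | 9 | Bob
482 | 9 | Omar
482 | 9 | NULL
578 | 9 | Bob
578 | 9 | Omar
578 | 9 | NULL
741 | 7 | Bob
741 | 7 | Omar
741 | 7 | NULL

(482, 9, Bob); (482, 9, Omar); (482, 9, NULL); (578, 9, Bob); (578, 9, Omar); (578, 9, NULL); (741, 7, Bob); (741, 7, Omar); (741, 7, NULL)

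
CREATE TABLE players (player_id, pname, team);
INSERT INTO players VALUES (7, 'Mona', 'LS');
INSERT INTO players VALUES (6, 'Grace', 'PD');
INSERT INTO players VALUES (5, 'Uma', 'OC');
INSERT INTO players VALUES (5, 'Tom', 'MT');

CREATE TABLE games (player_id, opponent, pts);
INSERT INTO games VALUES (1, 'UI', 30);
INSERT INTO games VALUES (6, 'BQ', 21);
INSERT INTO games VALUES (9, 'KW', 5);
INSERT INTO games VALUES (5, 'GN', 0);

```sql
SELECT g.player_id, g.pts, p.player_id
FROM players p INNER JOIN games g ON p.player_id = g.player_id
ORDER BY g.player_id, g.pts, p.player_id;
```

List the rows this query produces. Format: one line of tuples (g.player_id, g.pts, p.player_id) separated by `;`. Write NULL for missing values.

(5, 0, 5); (5, 0, 5); (6, 21, 6)

INNER JOIN keeps only pairs where the ON condition holds.
Matching on p.player_id = g.player_id.
- p (player_id=7) has no partner → excluded.
- p (player_id=6) pairs with 1 row(s) of g.
- p (player_id=5) pairs with 1 row(s) of g.
- p (player_id=5) pairs with 1 row(s) of g.
After projecting and ordering:
g.player_id | g.pts | p.player_id
5 | 0 | 5
5 | 0 | 5
6 | 21 | 6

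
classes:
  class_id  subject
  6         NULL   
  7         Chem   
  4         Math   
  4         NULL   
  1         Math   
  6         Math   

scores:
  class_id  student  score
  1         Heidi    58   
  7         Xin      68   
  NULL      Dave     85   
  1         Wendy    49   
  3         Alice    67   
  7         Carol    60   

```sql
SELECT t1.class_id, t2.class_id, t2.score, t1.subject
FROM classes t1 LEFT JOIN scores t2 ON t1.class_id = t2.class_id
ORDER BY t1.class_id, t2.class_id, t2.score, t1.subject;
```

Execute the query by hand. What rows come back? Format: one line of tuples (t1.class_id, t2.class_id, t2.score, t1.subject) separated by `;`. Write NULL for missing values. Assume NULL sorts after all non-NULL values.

LEFT JOIN keeps every row from `classes`; unmatched rows get NULL for `scores`'s columns.
Matching on t1.class_id = t2.class_id. A NULL in a compared column never satisfies the condition.
Matched pairs: 4; unmatched t1 rows kept: 4.

(1, 1, 49, Math); (1, 1, 58, Math); (4, NULL, NULL, Math); (4, NULL, NULL, NULL); (6, NULL, NULL, Math); (6, NULL, NULL, NULL); (7, 7, 60, Chem); (7, 7, 68, Chem)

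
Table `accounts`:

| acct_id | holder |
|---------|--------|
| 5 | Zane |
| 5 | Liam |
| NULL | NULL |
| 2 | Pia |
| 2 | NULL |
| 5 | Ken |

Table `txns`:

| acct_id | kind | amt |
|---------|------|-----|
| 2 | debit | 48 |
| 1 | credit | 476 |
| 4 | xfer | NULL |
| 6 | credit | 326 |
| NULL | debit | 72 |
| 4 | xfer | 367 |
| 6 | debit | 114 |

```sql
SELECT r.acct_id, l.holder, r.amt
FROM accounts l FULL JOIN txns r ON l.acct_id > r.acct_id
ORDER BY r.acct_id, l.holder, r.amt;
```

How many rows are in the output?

FULL OUTER JOIN keeps every row from both sides; unmatched rows get NULL for the other side's columns.
Matching on l.acct_id > r.acct_id. A NULL in a compared column never satisfies the condition.
Matched pairs: 14; unmatched l rows kept: 1; unmatched r rows kept: 3.
Total: 14 matched + 4 padded = 18 rows.

18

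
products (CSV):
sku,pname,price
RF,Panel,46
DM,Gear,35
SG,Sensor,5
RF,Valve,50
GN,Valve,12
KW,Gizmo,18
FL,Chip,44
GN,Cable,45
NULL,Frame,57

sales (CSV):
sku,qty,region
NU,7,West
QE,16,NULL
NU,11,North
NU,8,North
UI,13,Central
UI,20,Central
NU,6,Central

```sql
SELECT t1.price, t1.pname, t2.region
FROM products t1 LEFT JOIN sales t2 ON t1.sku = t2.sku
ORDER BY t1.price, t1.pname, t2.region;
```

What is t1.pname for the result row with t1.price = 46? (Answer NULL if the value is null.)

Panel

LEFT JOIN keeps every row from `products`; unmatched rows get NULL for `sales`'s columns.
Matching on t1.sku = t2.sku. A NULL in a compared column never satisfies the condition.
Matched pairs: 0; unmatched t1 rows kept: 9.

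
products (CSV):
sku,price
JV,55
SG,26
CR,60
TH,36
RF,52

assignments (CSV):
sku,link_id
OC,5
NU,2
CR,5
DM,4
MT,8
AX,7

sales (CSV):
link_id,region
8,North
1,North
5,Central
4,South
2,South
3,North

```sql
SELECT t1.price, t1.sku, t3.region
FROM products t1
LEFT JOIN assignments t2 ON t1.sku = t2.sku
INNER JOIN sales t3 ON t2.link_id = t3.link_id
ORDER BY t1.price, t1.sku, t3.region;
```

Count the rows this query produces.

Step 1 — t1 LEFT JOIN t2 on sku → 5 row(s).
Then INNER JOIN `sales t3` on link_id: keep only rows whose t2.link_id appears in t3.
Result: 1 row(s).

1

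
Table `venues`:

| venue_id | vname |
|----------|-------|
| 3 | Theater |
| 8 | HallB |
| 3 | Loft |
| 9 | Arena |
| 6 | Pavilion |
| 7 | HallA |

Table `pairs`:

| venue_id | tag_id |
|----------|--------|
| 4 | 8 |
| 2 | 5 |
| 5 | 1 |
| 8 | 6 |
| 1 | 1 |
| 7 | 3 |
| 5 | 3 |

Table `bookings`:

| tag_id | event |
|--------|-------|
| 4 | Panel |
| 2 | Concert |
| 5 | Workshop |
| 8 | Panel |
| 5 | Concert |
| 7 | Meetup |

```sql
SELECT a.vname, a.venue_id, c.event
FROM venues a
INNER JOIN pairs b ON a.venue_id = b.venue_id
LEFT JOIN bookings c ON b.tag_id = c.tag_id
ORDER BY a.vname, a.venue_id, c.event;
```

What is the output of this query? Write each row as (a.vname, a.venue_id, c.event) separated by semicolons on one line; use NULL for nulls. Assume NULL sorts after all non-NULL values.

(HallA, 7, NULL); (HallB, 8, NULL)

Step 1 — a INNER JOIN b on venue_id → 2 row(s).
Then LEFT JOIN `bookings c` on tag_id: each of those 2 rows is kept; rows whose b.tag_id has no match in c get NULL for c's columns.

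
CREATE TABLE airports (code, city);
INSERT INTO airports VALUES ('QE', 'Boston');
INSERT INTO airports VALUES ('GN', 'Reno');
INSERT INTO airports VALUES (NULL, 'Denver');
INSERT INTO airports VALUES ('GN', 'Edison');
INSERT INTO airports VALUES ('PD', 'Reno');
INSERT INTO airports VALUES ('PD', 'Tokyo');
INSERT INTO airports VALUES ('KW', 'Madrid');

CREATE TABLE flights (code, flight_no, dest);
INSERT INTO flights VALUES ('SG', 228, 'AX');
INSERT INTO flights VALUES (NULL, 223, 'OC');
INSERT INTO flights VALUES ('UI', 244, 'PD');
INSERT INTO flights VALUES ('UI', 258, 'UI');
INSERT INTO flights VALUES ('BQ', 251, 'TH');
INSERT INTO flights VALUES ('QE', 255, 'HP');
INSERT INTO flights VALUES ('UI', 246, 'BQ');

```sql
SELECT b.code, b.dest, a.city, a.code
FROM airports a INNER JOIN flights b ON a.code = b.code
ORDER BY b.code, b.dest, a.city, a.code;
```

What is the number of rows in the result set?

1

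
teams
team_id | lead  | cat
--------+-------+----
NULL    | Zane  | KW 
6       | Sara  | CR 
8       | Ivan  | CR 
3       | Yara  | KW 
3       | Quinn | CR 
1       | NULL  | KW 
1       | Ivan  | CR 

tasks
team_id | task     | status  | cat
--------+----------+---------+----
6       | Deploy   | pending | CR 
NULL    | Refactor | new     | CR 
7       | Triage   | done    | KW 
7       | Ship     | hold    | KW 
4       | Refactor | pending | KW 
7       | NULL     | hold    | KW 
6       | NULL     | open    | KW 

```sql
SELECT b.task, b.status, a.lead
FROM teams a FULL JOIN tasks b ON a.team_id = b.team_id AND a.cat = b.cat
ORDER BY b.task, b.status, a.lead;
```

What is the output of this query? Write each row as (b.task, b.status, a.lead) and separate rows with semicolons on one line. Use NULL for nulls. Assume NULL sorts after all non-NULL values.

FULL OUTER JOIN keeps every row from both sides; unmatched rows get NULL for the other side's columns.
Matching on a.team_id = b.team_id AND a.cat = b.cat. A NULL in a compared column never satisfies the condition.
Matched pairs: 1; unmatched a rows kept: 6; unmatched b rows kept: 6.

(Deploy, pending, Sara); (Refactor, new, NULL); (Refactor, pending, NULL); (Ship, hold, NULL); (Triage, done, NULL); (NULL, hold, NULL); (NULL, open, NULL); (NULL, NULL, Ivan); (NULL, NULL, Ivan); (NULL, NULL, Quinn); (NULL, NULL, Yara); (NULL, NULL, Zane); (NULL, NULL, NULL)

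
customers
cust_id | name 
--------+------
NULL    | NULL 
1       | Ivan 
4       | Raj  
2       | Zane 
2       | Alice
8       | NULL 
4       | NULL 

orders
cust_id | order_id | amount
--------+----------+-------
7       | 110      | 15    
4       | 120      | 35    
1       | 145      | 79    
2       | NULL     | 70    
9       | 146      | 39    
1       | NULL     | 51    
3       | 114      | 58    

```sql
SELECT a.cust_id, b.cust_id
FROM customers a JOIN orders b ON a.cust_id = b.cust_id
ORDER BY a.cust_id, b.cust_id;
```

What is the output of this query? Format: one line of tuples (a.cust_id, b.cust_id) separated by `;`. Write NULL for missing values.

INNER JOIN keeps only pairs where the ON condition holds.
Matching on a.cust_id = b.cust_id. A NULL in a compared column never satisfies the condition.
- a (cust_id=NULL) has no partner → excluded.
- a (cust_id=1) pairs with 2 row(s) of b.
- a (cust_id=4) pairs with 1 row(s) of b.
- a (cust_id=2) pairs with 1 row(s) of b.
- a (cust_id=2) pairs with 1 row(s) of b.
- a (cust_id=8) has no partner → excluded.
- a (cust_id=4) pairs with 1 row(s) of b.
After projecting and ordering:
a.cust_id | b.cust_id
1 | 1
1 | 1
2 | 2
2 | 2
4 | 4
4 | 4

(1, 1); (1, 1); (2, 2); (2, 2); (4, 4); (4, 4)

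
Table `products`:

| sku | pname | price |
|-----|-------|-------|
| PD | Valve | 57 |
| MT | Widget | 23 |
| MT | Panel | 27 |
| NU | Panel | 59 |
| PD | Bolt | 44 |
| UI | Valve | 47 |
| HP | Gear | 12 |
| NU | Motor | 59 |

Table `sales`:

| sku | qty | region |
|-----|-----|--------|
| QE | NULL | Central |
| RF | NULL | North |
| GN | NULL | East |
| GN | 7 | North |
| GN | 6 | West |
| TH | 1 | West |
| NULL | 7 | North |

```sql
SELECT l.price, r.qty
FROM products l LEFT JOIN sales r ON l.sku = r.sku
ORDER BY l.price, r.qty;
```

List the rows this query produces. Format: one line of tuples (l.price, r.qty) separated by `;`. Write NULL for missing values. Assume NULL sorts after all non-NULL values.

LEFT JOIN keeps every row from `products`; unmatched rows get NULL for `sales`'s columns.
Matching on l.sku = r.sku. A NULL in a compared column never satisfies the condition.
Matched pairs: 0; unmatched l rows kept: 8.

(12, NULL); (23, NULL); (27, NULL); (44, NULL); (47, NULL); (57, NULL); (59, NULL); (59, NULL)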